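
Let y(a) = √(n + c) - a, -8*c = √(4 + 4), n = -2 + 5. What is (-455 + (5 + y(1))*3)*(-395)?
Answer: 174985 - 1185*√(12 - √2)/2 ≈ 1.7306e+5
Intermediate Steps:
n = 3
c = -√2/4 (c = -√(4 + 4)/8 = -√2/4 ≈ -0.35355)
y(a) = √(3 - √2/4) - a
(-455 + (5 + y(1))*3)*(-395) = (-455 + (5 + (√(12 - √2)/2 - 1*1))*3)*(-395) = (-455 + (5 + (√(12 - √2)/2 - 1))*3)*(-395) = (-455 + (5 + (-1 + √(12 - √2)/2))*3)*(-395) = (-455 + (4 + √(12 - √2)/2)*3)*(-395) = (-455 + (12 + 3*√(12 - √2)/2))*(-395) = (-443 + 3*√(12 - √2)/2)*(-395) = 174985 - 1185*√(12 - √2)/2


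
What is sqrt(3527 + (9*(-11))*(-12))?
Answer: sqrt(4715) ≈ 68.666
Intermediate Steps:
sqrt(3527 + (9*(-11))*(-12)) = sqrt(3527 - 99*(-12)) = sqrt(3527 + 1188) = sqrt(4715)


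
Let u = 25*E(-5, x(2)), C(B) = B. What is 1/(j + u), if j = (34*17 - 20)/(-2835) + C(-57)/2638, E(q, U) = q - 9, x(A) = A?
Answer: -830970/291021011 ≈ -0.0028554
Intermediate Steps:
E(q, U) = -9 + q
j = -181511/830970 (j = (34*17 - 20)/(-2835) - 57/2638 = (578 - 20)*(-1/2835) - 57*1/2638 = 558*(-1/2835) - 57/2638 = -62/315 - 57/2638 = -181511/830970 ≈ -0.21843)
u = -350 (u = 25*(-9 - 5) = 25*(-14) = -350)
1/(j + u) = 1/(-181511/830970 - 350) = 1/(-291021011/830970) = -830970/291021011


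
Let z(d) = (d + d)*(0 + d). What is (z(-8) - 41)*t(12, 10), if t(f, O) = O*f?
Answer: 10440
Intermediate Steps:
z(d) = 2*d² (z(d) = (2*d)*d = 2*d²)
(z(-8) - 41)*t(12, 10) = (2*(-8)² - 41)*(10*12) = (2*64 - 41)*120 = (128 - 41)*120 = 87*120 = 10440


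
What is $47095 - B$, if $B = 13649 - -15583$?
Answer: $17863$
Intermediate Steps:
$B = 29232$ ($B = 13649 + 15583 = 29232$)
$47095 - B = 47095 - 29232 = 17863$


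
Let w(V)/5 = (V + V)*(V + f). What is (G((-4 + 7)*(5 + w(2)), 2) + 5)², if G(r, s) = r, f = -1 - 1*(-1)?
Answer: 19600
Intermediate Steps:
f = 0 (f = -1 + 1 = 0)
w(V) = 10*V² (w(V) = 5*((V + V)*(V + 0)) = 5*((2*V)*V) = 5*(2*V²) = 10*V²)
(G((-4 + 7)*(5 + w(2)), 2) + 5)² = ((-4 + 7)*(5 + 10*2²) + 5)² = (3*(5 + 10*4) + 5)² = (3*(5 + 40) + 5)² = (3*45 + 5)² = (135 + 5)² = 140² = 19600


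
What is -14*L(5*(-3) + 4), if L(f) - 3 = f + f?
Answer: 266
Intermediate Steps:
L(f) = 3 + 2*f (L(f) = 3 + (f + f) = 3 + 2*f)
-14*L(5*(-3) + 4) = -14*(3 + 2*(5*(-3) + 4)) = -14*(3 + 2*(-15 + 4)) = -14*(3 + 2*(-11)) = -14*(3 - 22) = -14*(-19) = 266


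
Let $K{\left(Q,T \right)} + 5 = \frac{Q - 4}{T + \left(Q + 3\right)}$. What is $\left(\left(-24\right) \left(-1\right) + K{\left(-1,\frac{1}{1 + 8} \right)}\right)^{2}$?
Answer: $\frac{99856}{361} \approx 276.61$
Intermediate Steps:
$K{\left(Q,T \right)} = -5 + \frac{-4 + Q}{3 + Q + T}$ ($K{\left(Q,T \right)} = -5 + \frac{Q - 4}{T + \left(Q + 3\right)} = -5 + \frac{-4 + Q}{T + \left(3 + Q\right)} = -5 + \frac{-4 + Q}{3 + Q + T}$)
$\left(\left(-24\right) \left(-1\right) + K{\left(-1,\frac{1}{1 + 8} \right)}\right)^{2} = \left(\left(-24\right) \left(-1\right) + \frac{-19 - \frac{5}{1 + 8} - -4}{3 - 1 + \frac{1}{1 + 8}}\right)^{2} = \left(24 + \frac{-19 - \frac{5}{9} + 4}{3 - 1 + \frac{1}{9}}\right)^{2} = \left(24 + \frac{-19 - \frac{5}{9} + 4}{\frac{19}{9}}\right)^{2} = \left(24 + \frac{9}{19} \left(- \frac{140}{9}\right)\right)^{2} = \left(24 - \frac{140}{19}\right)^{2} = \left(\frac{316}{19}\right)^{2} = \frac{99856}{361}$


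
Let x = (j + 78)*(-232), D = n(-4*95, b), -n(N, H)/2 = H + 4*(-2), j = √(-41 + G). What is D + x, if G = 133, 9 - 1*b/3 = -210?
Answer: -19394 - 464*√23 ≈ -21619.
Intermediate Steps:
b = 657 (b = 27 - 3*(-210) = 27 + 630 = 657)
j = 2*√23 (j = √(-41 + 133) = √92 = 2*√23 ≈ 9.5917)
n(N, H) = 16 - 2*H (n(N, H) = -2*(H + 4*(-2)) = -2*(H - 8) = -2*(-8 + H) = 16 - 2*H)
D = -1298 (D = 16 - 2*657 = 16 - 1314 = -1298)
x = -18096 - 464*√23 (x = (2*√23 + 78)*(-232) = (78 + 2*√23)*(-232) = -18096 - 464*√23 ≈ -20321.)
D + x = -1298 + (-18096 - 464*√23) = -19394 - 464*√23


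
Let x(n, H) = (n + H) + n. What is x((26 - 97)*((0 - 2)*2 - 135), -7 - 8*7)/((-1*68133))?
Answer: -19675/68133 ≈ -0.28877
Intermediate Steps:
x(n, H) = H + 2*n (x(n, H) = (H + n) + n = H + 2*n)
x((26 - 97)*((0 - 2)*2 - 135), -7 - 8*7)/((-1*68133)) = ((-7 - 8*7) + 2*((26 - 97)*((0 - 2)*2 - 135)))/((-1*68133)) = ((-7 - 56) + 2*(-71*(-2*2 - 135)))/(-68133) = (-63 + 2*(-71*(-4 - 135)))*(-1/68133) = (-63 + 2*(-71*(-139)))*(-1/68133) = (-63 + 2*9869)*(-1/68133) = (-63 + 19738)*(-1/68133) = 19675*(-1/68133) = -19675/68133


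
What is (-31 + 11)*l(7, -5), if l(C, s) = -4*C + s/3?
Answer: 1780/3 ≈ 593.33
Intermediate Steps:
l(C, s) = -4*C + s/3
(-31 + 11)*l(7, -5) = (-31 + 11)*(-4*7 + (⅓)*(-5)) = -20*(-28 - 5/3) = -20*(-89/3) = 1780/3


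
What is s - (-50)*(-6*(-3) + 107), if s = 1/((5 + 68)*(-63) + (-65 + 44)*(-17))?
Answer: 26512499/4242 ≈ 6250.0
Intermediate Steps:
s = -1/4242 (s = 1/(73*(-63) - 21*(-17)) = 1/(-4599 + 357) = 1/(-4242) = -1/4242 ≈ -0.00023574)
s - (-50)*(-6*(-3) + 107) = -1/4242 - (-50)*(-6*(-3) + 107) = -1/4242 - (-50)*(18 + 107) = -1/4242 - (-50)*125 = -1/4242 - 1*(-6250) = -1/4242 + 6250 = 26512499/4242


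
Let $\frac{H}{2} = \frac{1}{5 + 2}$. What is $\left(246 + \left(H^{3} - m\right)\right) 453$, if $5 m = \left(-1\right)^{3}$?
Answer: $\frac{191289669}{1715} \approx 1.1154 \cdot 10^{5}$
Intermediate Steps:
$H = \frac{2}{7}$ ($H = \frac{2}{5 + 2} = \frac{2}{7} \approx 0.28571$)
$m = - \frac{1}{5}$ ($m = \frac{\left(-1\right)^{3}}{5} = \frac{1}{5} \left(-1\right) = - \frac{1}{5} \approx -0.2$)
$\left(246 + \left(H^{3} - m\right)\right) 453 = \left(246 + \left(\left(\frac{2}{7}\right)^{3} - - \frac{1}{5}\right)\right) 453 = \left(246 + \left(\frac{8}{343} + \frac{1}{5}\right)\right) 453 = \left(246 + \frac{383}{1715}\right) 453 = \frac{422273}{1715} \cdot 453 = \frac{191289669}{1715}$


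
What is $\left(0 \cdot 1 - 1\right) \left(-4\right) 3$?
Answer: $12$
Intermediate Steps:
$\left(0 \cdot 1 - 1\right) \left(-4\right) 3 = \left(0 - 1\right) \left(-4\right) 3 = \left(-1\right) \left(-4\right) 3 = 4 \cdot 3 = 12$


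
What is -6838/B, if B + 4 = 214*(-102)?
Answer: 3419/10916 ≈ 0.31321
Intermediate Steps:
B = -21832 (B = -4 + 214*(-102) = -4 - 21828 = -21832)
-6838/B = -6838/(-21832) = -6838*(-1/21832) = 3419/10916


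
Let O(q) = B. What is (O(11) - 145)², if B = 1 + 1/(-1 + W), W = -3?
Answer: 332929/16 ≈ 20808.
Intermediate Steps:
B = ¾ (B = 1 + 1/(-1 - 3) = 1 + 1/(-4) = 1 - ¼ = ¾ ≈ 0.75000)
O(q) = ¾
(O(11) - 145)² = (¾ - 145)² = (-577/4)² = 332929/16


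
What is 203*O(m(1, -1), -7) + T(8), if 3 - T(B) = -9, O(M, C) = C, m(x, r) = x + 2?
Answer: -1409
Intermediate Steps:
m(x, r) = 2 + x
T(B) = 12 (T(B) = 3 - 1*(-9) = 3 + 9 = 12)
203*O(m(1, -1), -7) + T(8) = 203*(-7) + 12 = -1421 + 12 = -1409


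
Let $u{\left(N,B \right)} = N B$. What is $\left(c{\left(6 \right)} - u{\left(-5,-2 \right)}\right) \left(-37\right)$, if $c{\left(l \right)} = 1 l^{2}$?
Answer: $-962$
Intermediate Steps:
$u{\left(N,B \right)} = B N$
$c{\left(l \right)} = l^{2}$
$\left(c{\left(6 \right)} - u{\left(-5,-2 \right)}\right) \left(-37\right) = \left(6^{2} - \left(-2\right) \left(-5\right)\right) \left(-37\right) = \left(36 - 10\right) \left(-37\right) = 26 \left(-37\right) = -962$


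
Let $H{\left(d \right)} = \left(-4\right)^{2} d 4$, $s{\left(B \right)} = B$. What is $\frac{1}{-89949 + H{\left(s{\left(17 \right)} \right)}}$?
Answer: $- \frac{1}{88861} \approx -1.1254 \cdot 10^{-5}$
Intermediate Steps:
$H{\left(d \right)} = 64 d$ ($H{\left(d \right)} = 16 d 4 = 64 d$)
$\frac{1}{-89949 + H{\left(s{\left(17 \right)} \right)}} = \frac{1}{-89949 + 64 \cdot 17} = \frac{1}{-89949 + 1088} = \frac{1}{-88861} = - \frac{1}{88861}$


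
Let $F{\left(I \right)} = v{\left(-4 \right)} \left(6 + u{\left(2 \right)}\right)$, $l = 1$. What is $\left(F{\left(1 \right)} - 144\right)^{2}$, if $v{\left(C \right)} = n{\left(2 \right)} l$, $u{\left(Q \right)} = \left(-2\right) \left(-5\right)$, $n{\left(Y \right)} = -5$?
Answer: $50176$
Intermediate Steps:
$u{\left(Q \right)} = 10$
$v{\left(C \right)} = -5$ ($v{\left(C \right)} = \left(-5\right) 1 = -5$)
$F{\left(I \right)} = -80$ ($F{\left(I \right)} = - 5 \left(6 + 10\right) = \left(-5\right) 16 = -80$)
$\left(F{\left(1 \right)} - 144\right)^{2} = \left(-80 - 144\right)^{2} = \left(-224\right)^{2} = 50176$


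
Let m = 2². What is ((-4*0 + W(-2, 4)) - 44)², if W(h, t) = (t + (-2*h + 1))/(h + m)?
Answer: 6241/4 ≈ 1560.3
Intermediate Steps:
m = 4
W(h, t) = (1 + t - 2*h)/(4 + h) (W(h, t) = (t + (-2*h + 1))/(h + 4) = (t + (1 - 2*h))/(4 + h) = (1 + t - 2*h)/(4 + h))
((-4*0 + W(-2, 4)) - 44)² = ((-4*0 + (1 + 4 - 2*(-2))/(4 - 2)) - 44)² = ((0 + (1 + 4 + 4)/2) - 44)² = ((0 + (½)*9) - 44)² = ((0 + 9/2) - 44)² = (9/2 - 44)² = (-79/2)² = 6241/4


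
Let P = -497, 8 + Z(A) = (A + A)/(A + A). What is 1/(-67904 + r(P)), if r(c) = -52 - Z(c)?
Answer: -1/67949 ≈ -1.4717e-5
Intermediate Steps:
Z(A) = -7 (Z(A) = -8 + (A + A)/(A + A) = -8 + (2*A)/((2*A)) = -8 + (2*A)*(1/(2*A)) = -8 + 1 = -7)
r(c) = -45 (r(c) = -52 - 1*(-7) = -52 + 7 = -45)
1/(-67904 + r(P)) = 1/(-67904 - 45) = 1/(-67949) = -1/67949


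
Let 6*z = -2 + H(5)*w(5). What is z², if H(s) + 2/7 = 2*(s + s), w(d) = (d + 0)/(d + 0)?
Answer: 3844/441 ≈ 8.7166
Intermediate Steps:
w(d) = 1 (w(d) = d/d = 1)
H(s) = -2/7 + 4*s (H(s) = -2/7 + 2*(s + s) = -2/7 + 2*(2*s) = -2/7 + 4*s)
z = 62/21 (z = (-2 + (-2/7 + 4*5)*1)/6 = (-2 + (-2/7 + 20)*1)/6 = (-2 + (138/7)*1)/6 = (-2 + 138/7)/6 = (⅙)*(124/7) = 62/21 ≈ 2.9524)
z² = (62/21)² = 3844/441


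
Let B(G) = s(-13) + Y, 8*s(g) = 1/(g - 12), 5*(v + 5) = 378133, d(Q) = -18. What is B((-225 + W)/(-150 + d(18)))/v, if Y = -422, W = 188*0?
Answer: -84401/15124320 ≈ -0.0055805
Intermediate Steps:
W = 0
v = 378108/5 (v = -5 + (⅕)*378133 = -5 + 378133/5 = 378108/5 ≈ 75622.)
s(g) = 1/(8*(-12 + g)) (s(g) = 1/(8*(g - 12)) = 1/(8*(-12 + g)))
B(G) = -84401/200 (B(G) = 1/(8*(-12 - 13)) - 422 = (⅛)/(-25) - 422 = (⅛)*(-1/25) - 422 = -1/200 - 422 = -84401/200)
B((-225 + W)/(-150 + d(18)))/v = -84401/(200*378108/5) = -84401/200*5/378108 = -84401/15124320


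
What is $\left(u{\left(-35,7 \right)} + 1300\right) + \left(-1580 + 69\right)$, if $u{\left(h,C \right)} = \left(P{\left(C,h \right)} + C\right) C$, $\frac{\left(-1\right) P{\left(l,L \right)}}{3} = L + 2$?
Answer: $531$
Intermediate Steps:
$P{\left(l,L \right)} = -6 - 3 L$ ($P{\left(l,L \right)} = - 3 \left(L + 2\right) = - 3 \left(2 + L\right) = -6 - 3 L$)
$u{\left(h,C \right)} = C \left(-6 + C - 3 h\right)$ ($u{\left(h,C \right)} = \left(\left(-6 - 3 h\right) + C\right) C = \left(-6 + C - 3 h\right) C = C \left(-6 + C - 3 h\right)$)
$\left(u{\left(-35,7 \right)} + 1300\right) + \left(-1580 + 69\right) = \left(7 \left(-6 + 7 - -105\right) + 1300\right) + \left(-1580 + 69\right) = \left(7 \left(-6 + 7 + 105\right) + 1300\right) - 1511 = \left(7 \cdot 106 + 1300\right) - 1511 = \left(742 + 1300\right) - 1511 = 2042 - 1511 = 531$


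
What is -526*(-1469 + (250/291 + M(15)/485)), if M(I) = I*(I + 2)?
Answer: 224641976/291 ≈ 7.7197e+5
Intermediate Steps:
M(I) = I*(2 + I)
-526*(-1469 + (250/291 + M(15)/485)) = -526*(-1469 + (250/291 + (15*(2 + 15))/485)) = -526*(-1469 + (250*(1/291) + (15*17)*(1/485))) = -526*(-1469 + (250/291 + 255*(1/485))) = -526*(-1469 + (250/291 + 51/97)) = -526*(-1469 + 403/291) = -526*(-427076/291) = 224641976/291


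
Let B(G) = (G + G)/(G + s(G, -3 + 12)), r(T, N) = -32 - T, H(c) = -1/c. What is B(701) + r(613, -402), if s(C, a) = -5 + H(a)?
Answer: -4027017/6263 ≈ -642.99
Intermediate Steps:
s(C, a) = -5 - 1/a
B(G) = 2*G/(-46/9 + G) (B(G) = (G + G)/(G + (-5 - 1/(-3 + 12))) = (2*G)/(G + (-5 - 1/9)) = (2*G)/(G + (-5 - 1*⅑)) = (2*G)/(G + (-5 - ⅑)) = (2*G)/(G - 46/9) = (2*G)/(-46/9 + G) = 2*G/(-46/9 + G))
B(701) + r(613, -402) = 18*701/(-46 + 9*701) + (-32 - 1*613) = 18*701/(-46 + 6309) + (-32 - 613) = 18*701/6263 - 645 = 18*701*(1/6263) - 645 = 12618/6263 - 645 = -4027017/6263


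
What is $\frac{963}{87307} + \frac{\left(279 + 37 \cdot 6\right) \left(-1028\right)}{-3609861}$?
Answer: $\frac{16147281913}{105055378109} \approx 0.1537$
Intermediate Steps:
$\frac{963}{87307} + \frac{\left(279 + 37 \cdot 6\right) \left(-1028\right)}{-3609861} = 963 \cdot \frac{1}{87307} + \left(279 + 222\right) \left(-1028\right) \left(- \frac{1}{3609861}\right) = \frac{963}{87307} + 501 \left(-1028\right) \left(- \frac{1}{3609861}\right) = \frac{963}{87307} - - \frac{171676}{1203287} = \frac{963}{87307} + \frac{171676}{1203287} = \frac{16147281913}{105055378109}$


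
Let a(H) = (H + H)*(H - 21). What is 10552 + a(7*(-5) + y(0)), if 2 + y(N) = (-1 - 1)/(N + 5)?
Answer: 373008/25 ≈ 14920.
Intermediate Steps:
y(N) = -2 - 2/(5 + N) (y(N) = -2 + (-1 - 1)/(N + 5) = -2 - 2/(5 + N))
a(H) = 2*H*(-21 + H) (a(H) = (2*H)*(-21 + H) = 2*H*(-21 + H))
10552 + a(7*(-5) + y(0)) = 10552 + 2*(7*(-5) + 2*(-6 - 1*0)/(5 + 0))*(-21 + (7*(-5) + 2*(-6 - 1*0)/(5 + 0))) = 10552 + 2*(-35 + 2*(-6 + 0)/5)*(-21 + (-35 + 2*(-6 + 0)/5)) = 10552 + 2*(-35 + 2*(1/5)*(-6))*(-21 + (-35 + 2*(1/5)*(-6))) = 10552 + 2*(-35 - 12/5)*(-21 + (-35 - 12/5)) = 10552 + 2*(-187/5)*(-21 - 187/5) = 10552 + 2*(-187/5)*(-292/5) = 10552 + 109208/25 = 373008/25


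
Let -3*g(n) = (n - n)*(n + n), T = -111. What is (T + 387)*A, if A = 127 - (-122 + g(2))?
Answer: 68724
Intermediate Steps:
g(n) = 0 (g(n) = -(n - n)*(n + n)/3 = -0*2*n = -⅓*0 = 0)
A = 249 (A = 127 - (-122 + 0) = 127 - 1*(-122) = 127 + 122 = 249)
(T + 387)*A = (-111 + 387)*249 = 276*249 = 68724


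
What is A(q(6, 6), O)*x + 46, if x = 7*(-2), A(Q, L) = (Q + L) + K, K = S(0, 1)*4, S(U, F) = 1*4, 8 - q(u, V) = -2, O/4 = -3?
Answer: -150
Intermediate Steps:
O = -12 (O = 4*(-3) = -12)
q(u, V) = 10 (q(u, V) = 8 - 1*(-2) = 8 + 2 = 10)
S(U, F) = 4
K = 16 (K = 4*4 = 16)
A(Q, L) = 16 + L + Q (A(Q, L) = (Q + L) + 16 = (L + Q) + 16 = 16 + L + Q)
x = -14
A(q(6, 6), O)*x + 46 = (16 - 12 + 10)*(-14) + 46 = 14*(-14) + 46 = -196 + 46 = -150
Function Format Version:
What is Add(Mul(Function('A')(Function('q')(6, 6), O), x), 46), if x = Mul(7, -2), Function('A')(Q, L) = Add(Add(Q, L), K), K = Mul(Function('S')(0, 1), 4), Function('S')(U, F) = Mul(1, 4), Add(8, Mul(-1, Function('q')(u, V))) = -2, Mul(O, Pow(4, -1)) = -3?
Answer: -150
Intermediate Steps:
O = -12 (O = Mul(4, -3) = -12)
Function('q')(u, V) = 10 (Function('q')(u, V) = Add(8, Mul(-1, -2)) = Add(8, 2) = 10)
Function('S')(U, F) = 4
K = 16 (K = Mul(4, 4) = 16)
Function('A')(Q, L) = Add(16, L, Q) (Function('A')(Q, L) = Add(Add(Q, L), 16) = Add(Add(L, Q), 16) = Add(16, L, Q))
x = -14
Add(Mul(Function('A')(Function('q')(6, 6), O), x), 46) = Add(Mul(Add(16, -12, 10), -14), 46) = Add(Mul(14, -14), 46) = Add(-196, 46) = -150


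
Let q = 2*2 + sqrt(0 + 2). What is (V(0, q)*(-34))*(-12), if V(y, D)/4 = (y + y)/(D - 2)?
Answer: 0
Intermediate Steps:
q = 4 + sqrt(2) ≈ 5.4142
V(y, D) = 8*y/(-2 + D) (V(y, D) = 4*((y + y)/(D - 2)) = 4*((2*y)/(-2 + D)) = 4*(2*y/(-2 + D)) = 8*y/(-2 + D))
(V(0, q)*(-34))*(-12) = ((8*0/(-2 + (4 + sqrt(2))))*(-34))*(-12) = ((8*0/(2 + sqrt(2)))*(-34))*(-12) = (0*(-34))*(-12) = 0*(-12) = 0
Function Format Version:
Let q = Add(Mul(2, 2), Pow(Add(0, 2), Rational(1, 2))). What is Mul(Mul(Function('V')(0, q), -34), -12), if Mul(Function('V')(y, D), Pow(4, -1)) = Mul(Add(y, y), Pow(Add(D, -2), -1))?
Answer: 0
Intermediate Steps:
q = Add(4, Pow(2, Rational(1, 2))) ≈ 5.4142
Function('V')(y, D) = Mul(8, y, Pow(Add(-2, D), -1)) (Function('V')(y, D) = Mul(4, Mul(Add(y, y), Pow(Add(D, -2), -1))) = Mul(4, Mul(Mul(2, y), Pow(Add(-2, D), -1))) = Mul(4, Mul(2, y, Pow(Add(-2, D), -1))) = Mul(8, y, Pow(Add(-2, D), -1)))
Mul(Mul(Function('V')(0, q), -34), -12) = Mul(Mul(Mul(8, 0, Pow(Add(-2, Add(4, Pow(2, Rational(1, 2)))), -1)), -34), -12) = Mul(Mul(Mul(8, 0, Pow(Add(2, Pow(2, Rational(1, 2))), -1)), -34), -12) = Mul(Mul(0, -34), -12) = Mul(0, -12) = 0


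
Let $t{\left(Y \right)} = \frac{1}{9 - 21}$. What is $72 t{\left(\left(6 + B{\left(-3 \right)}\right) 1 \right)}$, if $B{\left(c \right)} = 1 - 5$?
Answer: $-6$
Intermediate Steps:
$B{\left(c \right)} = -4$ ($B{\left(c \right)} = 1 - 5 = -4$)
$t{\left(Y \right)} = - \frac{1}{12}$ ($t{\left(Y \right)} = \frac{1}{-12} = - \frac{1}{12}$)
$72 t{\left(\left(6 + B{\left(-3 \right)}\right) 1 \right)} = 72 \left(- \frac{1}{12}\right) = -6$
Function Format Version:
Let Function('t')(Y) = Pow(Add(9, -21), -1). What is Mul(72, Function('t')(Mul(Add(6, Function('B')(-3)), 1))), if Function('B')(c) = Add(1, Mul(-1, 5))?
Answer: -6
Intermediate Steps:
Function('B')(c) = -4 (Function('B')(c) = Add(1, -5) = -4)
Function('t')(Y) = Rational(-1, 12) (Function('t')(Y) = Pow(-12, -1) = Rational(-1, 12))
Mul(72, Function('t')(Mul(Add(6, Function('B')(-3)), 1))) = Mul(72, Rational(-1, 12)) = -6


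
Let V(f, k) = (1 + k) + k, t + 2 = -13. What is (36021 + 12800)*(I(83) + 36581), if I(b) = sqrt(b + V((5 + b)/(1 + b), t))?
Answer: 1785921001 + 146463*sqrt(6) ≈ 1.7863e+9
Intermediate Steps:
t = -15 (t = -2 - 13 = -15)
V(f, k) = 1 + 2*k
I(b) = sqrt(-29 + b) (I(b) = sqrt(b + (1 + 2*(-15))) = sqrt(b + (1 - 30)) = sqrt(b - 29) = sqrt(-29 + b))
(36021 + 12800)*(I(83) + 36581) = (36021 + 12800)*(sqrt(-29 + 83) + 36581) = 48821*(sqrt(54) + 36581) = 48821*(3*sqrt(6) + 36581) = 48821*(36581 + 3*sqrt(6)) = 1785921001 + 146463*sqrt(6)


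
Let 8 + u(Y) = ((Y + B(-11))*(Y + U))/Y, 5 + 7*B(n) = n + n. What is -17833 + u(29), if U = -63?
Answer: -3627707/203 ≈ -17870.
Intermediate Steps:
B(n) = -5/7 + 2*n/7 (B(n) = -5/7 + (n + n)/7 = -5/7 + (2*n)/7 = -5/7 + 2*n/7)
u(Y) = -8 + (-63 + Y)*(-27/7 + Y)/Y (u(Y) = -8 + ((Y + (-5/7 + (2/7)*(-11)))*(Y - 63))/Y = -8 + ((Y + (-5/7 - 22/7))*(-63 + Y))/Y = -8 + ((Y - 27/7)*(-63 + Y))/Y = -8 + ((-27/7 + Y)*(-63 + Y))/Y = -8 + ((-63 + Y)*(-27/7 + Y))/Y = -8 + (-63 + Y)*(-27/7 + Y)/Y)
-17833 + u(29) = -17833 + (-524/7 + 29 + 243/29) = -17833 - 7608/203 = -3627707/203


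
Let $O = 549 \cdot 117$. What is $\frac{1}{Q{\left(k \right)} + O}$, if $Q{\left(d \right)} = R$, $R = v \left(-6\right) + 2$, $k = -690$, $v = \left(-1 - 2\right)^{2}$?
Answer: $\frac{1}{64181} \approx 1.5581 \cdot 10^{-5}$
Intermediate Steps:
$v = 9$ ($v = \left(-3\right)^{2} = 9$)
$O = 64233$
$R = -52$ ($R = 9 \left(-6\right) + 2 = -54 + 2 = -52$)
$Q{\left(d \right)} = -52$
$\frac{1}{Q{\left(k \right)} + O} = \frac{1}{-52 + 64233} = \frac{1}{64181}$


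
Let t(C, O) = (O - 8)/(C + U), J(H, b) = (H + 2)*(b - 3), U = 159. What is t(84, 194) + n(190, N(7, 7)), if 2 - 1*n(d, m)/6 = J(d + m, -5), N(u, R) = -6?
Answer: 724202/81 ≈ 8940.8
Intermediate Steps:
J(H, b) = (-3 + b)*(2 + H) (J(H, b) = (2 + H)*(-3 + b) = (-3 + b)*(2 + H))
t(C, O) = (-8 + O)/(159 + C) (t(C, O) = (O - 8)/(C + 159) = (-8 + O)/(159 + C))
n(d, m) = 108 + 48*d + 48*m (n(d, m) = 12 - 6*(-6 - 3*(d + m) + 2*(-5) + (d + m)*(-5)) = 12 - 6*(-6 + (-3*d - 3*m) - 10 + (-5*d - 5*m)) = 12 - 6*(-16 - 8*d - 8*m) = 12 + (96 + 48*d + 48*m) = 108 + 48*d + 48*m)
t(84, 194) + n(190, N(7, 7)) = (-8 + 194)/(159 + 84) + (108 + 48*190 + 48*(-6)) = 186/243 + (108 + 9120 - 288) = (1/243)*186 + 8940 = 62/81 + 8940 = 724202/81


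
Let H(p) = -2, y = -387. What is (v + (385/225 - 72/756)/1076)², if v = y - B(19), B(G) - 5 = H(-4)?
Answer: 17473162653860281/114880323600 ≈ 1.5210e+5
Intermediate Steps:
B(G) = 3 (B(G) = 5 - 2 = 3)
v = -390 (v = -387 - 1*3 = -387 - 3 = -390)
(v + (385/225 - 72/756)/1076)² = (-390 + (385/225 - 72/756)/1076)² = (-390 + (385*(1/225) - 72*1/756)*(1/1076))² = (-390 + (77/45 - 2/21)*(1/1076))² = (-390 + (509/315)*(1/1076))² = (-390 + 509/338940)² = (-132186091/338940)² = 17473162653860281/114880323600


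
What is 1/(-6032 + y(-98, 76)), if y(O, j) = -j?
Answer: -1/6108 ≈ -0.00016372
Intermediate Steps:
1/(-6032 + y(-98, 76)) = 1/(-6032 - 1*76) = 1/(-6032 - 76) = 1/(-6108) = -1/6108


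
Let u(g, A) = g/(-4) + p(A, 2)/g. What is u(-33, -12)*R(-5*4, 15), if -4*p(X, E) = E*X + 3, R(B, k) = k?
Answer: 1335/11 ≈ 121.36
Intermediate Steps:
p(X, E) = -3/4 - E*X/4 (p(X, E) = -(E*X + 3)/4 = -(3 + E*X)/4 = -3/4 - E*X/4)
u(g, A) = -g/4 + (-3/4 - A/2)/g (u(g, A) = g/(-4) + (-3/4 - 1/4*2*A)/g = g*(-1/4) + (-3/4 - A/2)/g = -g/4 + (-3/4 - A/2)/g)
u(-33, -12)*R(-5*4, 15) = ((1/4)*(-3 - 1*(-33)**2 - 2*(-12))/(-33))*15 = ((1/4)*(-1/33)*(-3 - 1*1089 + 24))*15 = ((1/4)*(-1/33)*(-3 - 1089 + 24))*15 = ((1/4)*(-1/33)*(-1068))*15 = (89/11)*15 = 1335/11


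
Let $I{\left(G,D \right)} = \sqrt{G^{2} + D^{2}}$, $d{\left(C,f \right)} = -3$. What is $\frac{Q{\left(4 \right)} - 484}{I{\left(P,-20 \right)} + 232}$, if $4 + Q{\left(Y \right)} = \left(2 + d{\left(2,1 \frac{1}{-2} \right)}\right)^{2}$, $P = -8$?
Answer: $- \frac{487}{230} + \frac{487 \sqrt{29}}{13340} \approx -1.9208$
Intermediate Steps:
$Q{\left(Y \right)} = -3$ ($Q{\left(Y \right)} = -4 + \left(2 - 3\right)^{2} = -4 + \left(-1\right)^{2} = -4 + 1 = -3$)
$I{\left(G,D \right)} = \sqrt{D^{2} + G^{2}}$
$\frac{Q{\left(4 \right)} - 484}{I{\left(P,-20 \right)} + 232} = \frac{-3 - 484}{\sqrt{\left(-20\right)^{2} + \left(-8\right)^{2}} + 232} = - \frac{487}{\sqrt{400 + 64} + 232} = - \frac{487}{\sqrt{464} + 232} = - \frac{487}{4 \sqrt{29} + 232} = - \frac{487}{232 + 4 \sqrt{29}}$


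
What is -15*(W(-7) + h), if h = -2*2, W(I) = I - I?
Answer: 60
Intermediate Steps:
W(I) = 0
h = -4
-15*(W(-7) + h) = -15*(0 - 4) = -15*(-4) = 60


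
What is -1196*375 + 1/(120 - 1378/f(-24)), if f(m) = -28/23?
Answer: -7860859486/17527 ≈ -4.4850e+5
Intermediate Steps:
f(m) = -28/23 (f(m) = -28*1/23 = -28/23)
-1196*375 + 1/(120 - 1378/f(-24)) = -1196*375 + 1/(120 - 1378/(-28/23)) = -448500 + 1/(120 - 1378*(-23/28)) = -448500 + 1/(120 + 15847/14) = -448500 + 1/(17527/14) = -448500 + 14/17527 = -7860859486/17527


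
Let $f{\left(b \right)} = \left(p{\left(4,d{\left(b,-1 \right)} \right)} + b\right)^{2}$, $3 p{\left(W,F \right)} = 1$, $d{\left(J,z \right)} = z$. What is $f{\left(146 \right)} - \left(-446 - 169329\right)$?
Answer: $\frac{1720696}{9} \approx 1.9119 \cdot 10^{5}$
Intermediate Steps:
$p{\left(W,F \right)} = \frac{1}{3}$ ($p{\left(W,F \right)} = \frac{1}{3} \cdot 1 = \frac{1}{3}$)
$f{\left(b \right)} = \left(\frac{1}{3} + b\right)^{2}$
$f{\left(146 \right)} - \left(-446 - 169329\right) = \frac{\left(1 + 3 \cdot 146\right)^{2}}{9} - \left(-446 - 169329\right) = \frac{\left(1 + 438\right)^{2}}{9} - \left(-446 - 169329\right) = \frac{439^{2}}{9} - -169775 = \frac{1}{9} \cdot 192721 + 169775 = \frac{192721}{9} + 169775 = \frac{1720696}{9}$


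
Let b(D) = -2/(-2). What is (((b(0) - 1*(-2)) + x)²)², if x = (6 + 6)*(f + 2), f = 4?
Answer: 31640625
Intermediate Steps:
b(D) = 1 (b(D) = -2*(-½) = 1)
x = 72 (x = (6 + 6)*(4 + 2) = 12*6 = 72)
(((b(0) - 1*(-2)) + x)²)² = (((1 - 1*(-2)) + 72)²)² = (((1 + 2) + 72)²)² = ((3 + 72)²)² = (75²)² = 5625² = 31640625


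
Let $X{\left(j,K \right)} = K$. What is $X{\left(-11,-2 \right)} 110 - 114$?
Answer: $-334$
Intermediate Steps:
$X{\left(-11,-2 \right)} 110 - 114 = \left(-2\right) 110 - 114 = -220 - 114 = -334$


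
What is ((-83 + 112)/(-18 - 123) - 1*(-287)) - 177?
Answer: 15481/141 ≈ 109.79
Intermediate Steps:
((-83 + 112)/(-18 - 123) - 1*(-287)) - 177 = (29/(-141) + 287) - 177 = (29*(-1/141) + 287) - 177 = (-29/141 + 287) - 177 = 40438/141 - 177 = 15481/141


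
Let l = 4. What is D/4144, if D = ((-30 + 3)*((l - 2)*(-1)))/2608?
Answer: 27/5403776 ≈ 4.9965e-6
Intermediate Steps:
D = 27/1304 (D = ((-30 + 3)*((4 - 2)*(-1)))/2608 = -54*(-1)*(1/2608) = -27*(-2)*(1/2608) = 54*(1/2608) = 27/1304 ≈ 0.020706)
D/4144 = (27/1304)/4144 = (27/1304)*(1/4144) = 27/5403776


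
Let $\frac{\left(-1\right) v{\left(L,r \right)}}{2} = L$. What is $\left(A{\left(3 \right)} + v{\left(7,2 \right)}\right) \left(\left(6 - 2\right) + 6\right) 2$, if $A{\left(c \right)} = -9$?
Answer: $-460$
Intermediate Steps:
$v{\left(L,r \right)} = - 2 L$
$\left(A{\left(3 \right)} + v{\left(7,2 \right)}\right) \left(\left(6 - 2\right) + 6\right) 2 = \left(-9 - 14\right) \left(\left(6 - 2\right) + 6\right) 2 = \left(-9 - 14\right) \left(4 + 6\right) 2 = - 23 \cdot 10 \cdot 2 = \left(-23\right) 20 = -460$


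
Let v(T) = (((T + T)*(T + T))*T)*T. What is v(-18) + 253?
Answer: 420157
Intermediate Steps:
v(T) = 4*T⁴ (v(T) = (((2*T)*(2*T))*T)*T = ((4*T²)*T)*T = (4*T³)*T = 4*T⁴)
v(-18) + 253 = 4*(-18)⁴ + 253 = 4*104976 + 253 = 419904 + 253 = 420157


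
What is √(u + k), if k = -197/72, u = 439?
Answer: √62822/12 ≈ 20.887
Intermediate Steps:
k = -197/72 (k = -197*1/72 = -197/72 ≈ -2.7361)
√(u + k) = √(439 - 197/72) = √(31411/72) = √62822/12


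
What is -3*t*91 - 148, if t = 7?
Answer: -2059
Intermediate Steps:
-3*t*91 - 148 = -3*7*91 - 148 = -21*91 - 148 = -1911 - 148 = -2059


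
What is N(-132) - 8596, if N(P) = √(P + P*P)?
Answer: -8596 + 2*√4323 ≈ -8464.5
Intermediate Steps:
N(P) = √(P + P²)
N(-132) - 8596 = √(-132*(1 - 132)) - 8596 = √(-132*(-131)) - 8596 = √17292 - 8596 = 2*√4323 - 8596 = -8596 + 2*√4323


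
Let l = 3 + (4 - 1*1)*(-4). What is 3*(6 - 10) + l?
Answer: -21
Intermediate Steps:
l = -9 (l = 3 + (4 - 1)*(-4) = 3 + 3*(-4) = 3 - 12 = -9)
3*(6 - 10) + l = 3*(6 - 10) - 9 = 3*(-4) - 9 = -12 - 9 = -21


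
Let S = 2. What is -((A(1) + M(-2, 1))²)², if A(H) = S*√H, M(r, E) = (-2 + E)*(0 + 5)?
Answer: -81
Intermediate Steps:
M(r, E) = -10 + 5*E (M(r, E) = (-2 + E)*5 = -10 + 5*E)
A(H) = 2*√H
-((A(1) + M(-2, 1))²)² = -((2*√1 + (-10 + 5*1))²)² = -((2*1 + (-10 + 5))²)² = -((2 - 5)²)² = -((-3)²)² = -1*9² = -1*81 = -81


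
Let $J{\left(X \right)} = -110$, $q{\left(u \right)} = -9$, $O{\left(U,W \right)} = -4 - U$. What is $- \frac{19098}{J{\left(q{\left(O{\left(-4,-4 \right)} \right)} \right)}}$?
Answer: $\frac{9549}{55} \approx 173.62$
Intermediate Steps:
$- \frac{19098}{J{\left(q{\left(O{\left(-4,-4 \right)} \right)} \right)}} = - \frac{19098}{-110} = \left(-19098\right) \left(- \frac{1}{110}\right) = \frac{9549}{55}$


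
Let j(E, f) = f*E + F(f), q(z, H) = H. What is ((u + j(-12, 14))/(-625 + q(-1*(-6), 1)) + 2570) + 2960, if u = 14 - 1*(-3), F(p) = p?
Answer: 3450857/624 ≈ 5530.2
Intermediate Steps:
j(E, f) = f + E*f (j(E, f) = f*E + f = E*f + f = f + E*f)
u = 17 (u = 14 + 3 = 17)
((u + j(-12, 14))/(-625 + q(-1*(-6), 1)) + 2570) + 2960 = ((17 + 14*(1 - 12))/(-625 + 1) + 2570) + 2960 = ((17 + 14*(-11))/(-624) + 2570) + 2960 = ((17 - 154)*(-1/624) + 2570) + 2960 = (-137*(-1/624) + 2570) + 2960 = (137/624 + 2570) + 2960 = 1603817/624 + 2960 = 3450857/624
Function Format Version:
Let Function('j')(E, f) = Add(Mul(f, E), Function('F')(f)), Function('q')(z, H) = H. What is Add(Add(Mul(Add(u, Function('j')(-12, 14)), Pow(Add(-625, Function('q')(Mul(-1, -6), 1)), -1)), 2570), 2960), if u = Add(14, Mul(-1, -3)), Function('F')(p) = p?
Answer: Rational(3450857, 624) ≈ 5530.2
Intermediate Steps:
Function('j')(E, f) = Add(f, Mul(E, f)) (Function('j')(E, f) = Add(Mul(f, E), f) = Add(Mul(E, f), f) = Add(f, Mul(E, f)))
u = 17 (u = Add(14, 3) = 17)
Add(Add(Mul(Add(u, Function('j')(-12, 14)), Pow(Add(-625, Function('q')(Mul(-1, -6), 1)), -1)), 2570), 2960) = Add(Add(Mul(Add(17, Mul(14, Add(1, -12))), Pow(Add(-625, 1), -1)), 2570), 2960) = Add(Add(Mul(Add(17, Mul(14, -11)), Pow(-624, -1)), 2570), 2960) = Add(Add(Mul(Add(17, -154), Rational(-1, 624)), 2570), 2960) = Add(Add(Mul(-137, Rational(-1, 624)), 2570), 2960) = Add(Add(Rational(137, 624), 2570), 2960) = Add(Rational(1603817, 624), 2960) = Rational(3450857, 624)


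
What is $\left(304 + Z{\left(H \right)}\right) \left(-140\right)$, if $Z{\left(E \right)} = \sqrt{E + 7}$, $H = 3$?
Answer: $-42560 - 140 \sqrt{10} \approx -43003.0$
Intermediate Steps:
$Z{\left(E \right)} = \sqrt{7 + E}$
$\left(304 + Z{\left(H \right)}\right) \left(-140\right) = \left(304 + \sqrt{7 + 3}\right) \left(-140\right) = \left(304 + \sqrt{10}\right) \left(-140\right) = -42560 - 140 \sqrt{10}$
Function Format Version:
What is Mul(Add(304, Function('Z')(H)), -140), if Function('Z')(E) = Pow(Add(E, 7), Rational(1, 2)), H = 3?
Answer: Add(-42560, Mul(-140, Pow(10, Rational(1, 2)))) ≈ -43003.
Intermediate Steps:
Function('Z')(E) = Pow(Add(7, E), Rational(1, 2))
Mul(Add(304, Function('Z')(H)), -140) = Mul(Add(304, Pow(Add(7, 3), Rational(1, 2))), -140) = Mul(Add(304, Pow(10, Rational(1, 2))), -140) = Add(-42560, Mul(-140, Pow(10, Rational(1, 2))))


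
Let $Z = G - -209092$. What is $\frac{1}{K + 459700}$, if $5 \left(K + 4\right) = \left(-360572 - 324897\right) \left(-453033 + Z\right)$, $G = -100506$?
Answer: $\frac{5}{236110039123} \approx 2.1177 \cdot 10^{-11}$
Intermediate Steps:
$Z = 108586$ ($Z = -100506 - -209092 = -100506 + 209092 = 108586$)
$K = \frac{236107740623}{5}$ ($K = -4 + \frac{\left(-360572 - 324897\right) \left(-453033 + 108586\right)}{5} = -4 + \frac{\left(-360572 - 324897\right) \left(-344447\right)}{5} = -4 + \frac{\left(-685469\right) \left(-344447\right)}{5} = -4 + \frac{1}{5} \cdot 236107740643 = -4 + \frac{236107740643}{5} = \frac{236107740623}{5} \approx 4.7222 \cdot 10^{10}$)
$\frac{1}{K + 459700} = \frac{1}{\frac{236107740623}{5} + 459700} = \frac{1}{\frac{236110039123}{5}} = \frac{5}{236110039123}$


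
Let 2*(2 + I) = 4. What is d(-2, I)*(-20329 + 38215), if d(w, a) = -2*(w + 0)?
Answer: 71544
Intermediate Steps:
I = 0 (I = -2 + (½)*4 = -2 + 2 = 0)
d(w, a) = -2*w
d(-2, I)*(-20329 + 38215) = (-2*(-2))*(-20329 + 38215) = 4*17886 = 71544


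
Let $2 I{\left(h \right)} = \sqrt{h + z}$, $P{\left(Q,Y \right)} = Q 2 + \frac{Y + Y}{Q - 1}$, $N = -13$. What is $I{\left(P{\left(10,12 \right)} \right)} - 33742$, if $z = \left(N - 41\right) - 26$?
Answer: $-33742 + \frac{i \sqrt{129}}{3} \approx -33742.0 + 3.7859 i$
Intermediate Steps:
$z = -80$ ($z = \left(-13 - 41\right) - 26 = -54 - 26 = -80$)
$P{\left(Q,Y \right)} = 2 Q + \frac{2 Y}{-1 + Q}$
$I{\left(h \right)} = \frac{\sqrt{-80 + h}}{2}$ ($I{\left(h \right)} = \frac{\sqrt{h - 80}}{2} = \frac{\sqrt{-80 + h}}{2}$)
$I{\left(P{\left(10,12 \right)} \right)} - 33742 = \frac{\sqrt{-80 + \frac{2 \left(12 + 10^{2} - 10\right)}{-1 + 10}}}{2} - 33742 = \frac{\sqrt{-80 + \frac{2 \left(12 + 100 - 10\right)}{9}}}{2} - 33742 = \frac{\sqrt{-80 + 2 \cdot \frac{1}{9} \cdot 102}}{2} - 33742 = \frac{\sqrt{-80 + \frac{68}{3}}}{2} - 33742 = \frac{\sqrt{- \frac{172}{3}}}{2} - 33742 = \frac{\frac{2}{3} i \sqrt{129}}{2} - 33742 = \frac{i \sqrt{129}}{3} - 33742 = -33742 + \frac{i \sqrt{129}}{3}$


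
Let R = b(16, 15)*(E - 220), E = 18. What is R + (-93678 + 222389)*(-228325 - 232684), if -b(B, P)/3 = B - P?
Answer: -59336928793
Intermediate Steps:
b(B, P) = -3*B + 3*P (b(B, P) = -3*(B - P) = -3*B + 3*P)
R = 606 (R = (-3*16 + 3*15)*(18 - 220) = (-48 + 45)*(-202) = -3*(-202) = 606)
R + (-93678 + 222389)*(-228325 - 232684) = 606 + (-93678 + 222389)*(-228325 - 232684) = 606 + 128711*(-461009) = 606 - 59336929399 = -59336928793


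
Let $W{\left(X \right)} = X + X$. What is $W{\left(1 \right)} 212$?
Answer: $424$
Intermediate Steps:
$W{\left(X \right)} = 2 X$
$W{\left(1 \right)} 212 = 2 \cdot 1 \cdot 212 = 2 \cdot 212 = 424$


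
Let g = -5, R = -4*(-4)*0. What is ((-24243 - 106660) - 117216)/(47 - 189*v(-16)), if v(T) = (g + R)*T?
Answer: 248119/15073 ≈ 16.461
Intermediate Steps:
R = 0 (R = 16*0 = 0)
v(T) = -5*T (v(T) = (-5 + 0)*T = -5*T)
((-24243 - 106660) - 117216)/(47 - 189*v(-16)) = ((-24243 - 106660) - 117216)/(47 - (-945)*(-16)) = (-130903 - 117216)/(47 - 189*80) = -248119/(47 - 15120) = -248119/(-15073) = -248119*(-1/15073) = 248119/15073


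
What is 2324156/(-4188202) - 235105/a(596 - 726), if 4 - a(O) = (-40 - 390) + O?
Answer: -492989027597/1181072964 ≈ -417.41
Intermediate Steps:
a(O) = 434 - O (a(O) = 4 - ((-40 - 390) + O) = 4 - (-430 + O) = 4 + (430 - O) = 434 - O)
2324156/(-4188202) - 235105/a(596 - 726) = 2324156/(-4188202) - 235105/(434 - (596 - 726)) = 2324156*(-1/4188202) - 235105/(434 - 1*(-130)) = -1162078/2094101 - 235105/(434 + 130) = -1162078/2094101 - 235105/564 = -492989027597/1181072964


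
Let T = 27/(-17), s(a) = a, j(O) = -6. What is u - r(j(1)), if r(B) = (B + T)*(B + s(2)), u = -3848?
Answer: -65932/17 ≈ -3878.4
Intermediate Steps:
T = -27/17 (T = 27*(-1/17) = -27/17 ≈ -1.5882)
r(B) = (2 + B)*(-27/17 + B) (r(B) = (B - 27/17)*(B + 2) = (-27/17 + B)*(2 + B) = (2 + B)*(-27/17 + B))
u - r(j(1)) = -3848 - (-54/17 + (-6)**2 + (7/17)*(-6)) = -3848 - (-54/17 + 36 - 42/17) = -3848 - 1*516/17 = -3848 - 516/17 = -65932/17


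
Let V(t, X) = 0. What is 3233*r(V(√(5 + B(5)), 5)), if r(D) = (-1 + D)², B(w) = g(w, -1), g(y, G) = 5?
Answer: 3233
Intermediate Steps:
B(w) = 5
3233*r(V(√(5 + B(5)), 5)) = 3233*(-1 + 0)² = 3233*(-1)² = 3233*1 = 3233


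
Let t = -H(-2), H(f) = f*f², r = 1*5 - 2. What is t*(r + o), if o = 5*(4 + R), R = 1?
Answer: 224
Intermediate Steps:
o = 25 (o = 5*(4 + 1) = 5*5 = 25)
r = 3 (r = 5 - 2 = 3)
H(f) = f³
t = 8 (t = -1*(-2)³ = -1*(-8) = 8)
t*(r + o) = 8*(3 + 25) = 8*28 = 224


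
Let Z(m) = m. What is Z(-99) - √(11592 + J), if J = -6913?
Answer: -99 - √4679 ≈ -167.40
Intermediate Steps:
Z(-99) - √(11592 + J) = -99 - √(11592 - 6913) = -99 - √4679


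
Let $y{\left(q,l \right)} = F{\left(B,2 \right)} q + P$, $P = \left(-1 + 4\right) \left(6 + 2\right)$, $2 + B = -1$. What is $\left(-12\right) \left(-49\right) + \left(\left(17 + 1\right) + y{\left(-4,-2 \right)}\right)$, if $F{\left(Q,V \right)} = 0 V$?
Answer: $630$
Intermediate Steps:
$B = -3$ ($B = -2 - 1 = -3$)
$F{\left(Q,V \right)} = 0$
$P = 24$ ($P = 3 \cdot 8 = 24$)
$y{\left(q,l \right)} = 24$ ($y{\left(q,l \right)} = 0 q + 24 = 0 + 24 = 24$)
$\left(-12\right) \left(-49\right) + \left(\left(17 + 1\right) + y{\left(-4,-2 \right)}\right) = \left(-12\right) \left(-49\right) + \left(\left(17 + 1\right) + 24\right) = 588 + \left(18 + 24\right) = 588 + 42 = 630$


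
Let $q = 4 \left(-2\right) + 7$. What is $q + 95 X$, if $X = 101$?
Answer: $9594$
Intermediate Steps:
$q = -1$ ($q = -8 + 7 = -1$)
$q + 95 X = -1 + 95 \cdot 101 = -1 + 9595 = 9594$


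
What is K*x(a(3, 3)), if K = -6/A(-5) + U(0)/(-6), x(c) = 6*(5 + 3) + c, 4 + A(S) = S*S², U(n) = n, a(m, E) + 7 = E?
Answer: 88/43 ≈ 2.0465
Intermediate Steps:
a(m, E) = -7 + E
A(S) = -4 + S³ (A(S) = -4 + S*S² = -4 + S³)
x(c) = 48 + c (x(c) = 6*8 + c = 48 + c)
K = 2/43 (K = -6/(-4 + (-5)³) + 0/(-6) = -6/(-4 - 125) + 0*(-⅙) = -6/(-129) + 0 = -6*(-1/129) + 0 = 2/43 + 0 = 2/43 ≈ 0.046512)
K*x(a(3, 3)) = 2*(48 + (-7 + 3))/43 = 2*(48 - 4)/43 = (2/43)*44 = 88/43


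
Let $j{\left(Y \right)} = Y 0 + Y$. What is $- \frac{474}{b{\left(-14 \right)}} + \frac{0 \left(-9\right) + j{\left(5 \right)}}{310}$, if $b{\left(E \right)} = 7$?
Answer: $- \frac{29381}{434} \approx -67.698$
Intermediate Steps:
$j{\left(Y \right)} = Y$ ($j{\left(Y \right)} = 0 + Y = Y$)
$- \frac{474}{b{\left(-14 \right)}} + \frac{0 \left(-9\right) + j{\left(5 \right)}}{310} = - \frac{474}{7} + \frac{0 \left(-9\right) + 5}{310} = \left(-474\right) \frac{1}{7} + \left(0 + 5\right) \frac{1}{310} = - \frac{474}{7} + 5 \cdot \frac{1}{310} = - \frac{474}{7} + \frac{1}{62} = - \frac{29381}{434}$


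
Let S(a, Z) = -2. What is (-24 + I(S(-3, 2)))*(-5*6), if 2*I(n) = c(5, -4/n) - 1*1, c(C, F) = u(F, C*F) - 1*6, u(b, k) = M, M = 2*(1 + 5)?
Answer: 645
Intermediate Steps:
M = 12 (M = 2*6 = 12)
u(b, k) = 12
c(C, F) = 6 (c(C, F) = 12 - 1*6 = 12 - 6 = 6)
I(n) = 5/2 (I(n) = (6 - 1*1)/2 = (6 - 1)/2 = (1/2)*5 = 5/2)
(-24 + I(S(-3, 2)))*(-5*6) = (-24 + 5/2)*(-5*6) = -43/2*(-30) = 645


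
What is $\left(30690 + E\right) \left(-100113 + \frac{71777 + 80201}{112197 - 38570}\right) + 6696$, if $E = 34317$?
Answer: $- \frac{479157514813719}{73627} \approx -6.5079 \cdot 10^{9}$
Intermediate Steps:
$\left(30690 + E\right) \left(-100113 + \frac{71777 + 80201}{112197 - 38570}\right) + 6696 = \left(30690 + 34317\right) \left(-100113 + \frac{71777 + 80201}{112197 - 38570}\right) + 6696 = 65007 \left(-100113 + \frac{151978}{112197 - 38570}\right) + 6696 = 65007 \left(-100113 + \frac{151978}{73627}\right) + 6696 = 65007 \left(- \frac{7370867873}{73627}\right) + 6696 = - \frac{479158007820111}{73627} + 6696 = - \frac{479157514813719}{73627}$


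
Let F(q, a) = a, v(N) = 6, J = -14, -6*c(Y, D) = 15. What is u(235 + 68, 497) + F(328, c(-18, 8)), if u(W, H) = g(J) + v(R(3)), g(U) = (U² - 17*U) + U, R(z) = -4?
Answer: 847/2 ≈ 423.50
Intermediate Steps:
c(Y, D) = -5/2 (c(Y, D) = -⅙*15 = -5/2)
g(U) = U² - 16*U
u(W, H) = 426 (u(W, H) = -14*(-16 - 14) + 6 = -14*(-30) + 6 = 420 + 6 = 426)
u(235 + 68, 497) + F(328, c(-18, 8)) = 426 - 5/2 = 847/2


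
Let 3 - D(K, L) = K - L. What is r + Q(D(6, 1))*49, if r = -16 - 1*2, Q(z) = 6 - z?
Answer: 374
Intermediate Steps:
D(K, L) = 3 + L - K (D(K, L) = 3 - (K - L) = 3 + (L - K) = 3 + L - K)
r = -18 (r = -16 - 2 = -18)
r + Q(D(6, 1))*49 = -18 + (6 - (3 + 1 - 1*6))*49 = -18 + (6 - (3 + 1 - 6))*49 = -18 + (6 - 1*(-2))*49 = -18 + (6 + 2)*49 = -18 + 8*49 = -18 + 392 = 374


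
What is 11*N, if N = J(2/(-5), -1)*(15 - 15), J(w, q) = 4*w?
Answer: 0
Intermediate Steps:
N = 0 (N = (4*(2/(-5)))*(15 - 15) = (4*(2*(-⅕)))*0 = (4*(-⅖))*0 = -8/5*0 = 0)
11*N = 11*0 = 0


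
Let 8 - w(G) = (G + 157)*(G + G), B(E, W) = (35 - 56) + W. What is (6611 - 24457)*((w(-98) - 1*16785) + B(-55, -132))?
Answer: 95761636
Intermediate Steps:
B(E, W) = -21 + W
w(G) = 8 - 2*G*(157 + G) (w(G) = 8 - (G + 157)*(G + G) = 8 - (157 + G)*2*G = 8 - 2*G*(157 + G))
(6611 - 24457)*((w(-98) - 1*16785) + B(-55, -132)) = (6611 - 24457)*(((8 - 314*(-98) - 2*(-98)²) - 1*16785) + (-21 - 132)) = -17846*(((8 + 30772 - 2*9604) - 16785) - 153) = -17846*(((8 + 30772 - 19208) - 16785) - 153) = -17846*((11572 - 16785) - 153) = -17846*(-5213 - 153) = -17846*(-5366) = 95761636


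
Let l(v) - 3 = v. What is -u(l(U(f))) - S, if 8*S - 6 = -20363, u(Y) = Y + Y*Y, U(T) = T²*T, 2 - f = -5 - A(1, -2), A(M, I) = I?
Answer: -111739/8 ≈ -13967.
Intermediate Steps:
f = 5 (f = 2 - (-5 - 1*(-2)) = 2 - (-5 + 2) = 2 - 1*(-3) = 2 + 3 = 5)
U(T) = T³
l(v) = 3 + v
u(Y) = Y + Y²
S = -20357/8 (S = ¾ + (⅛)*(-20363) = ¾ - 20363/8 = -20357/8 ≈ -2544.6)
-u(l(U(f))) - S = -(3 + 5³)*(1 + (3 + 5³)) - 1*(-20357/8) = -(3 + 125)*(1 + (3 + 125)) + 20357/8 = -128*(1 + 128) + 20357/8 = -128*129 + 20357/8 = -1*16512 + 20357/8 = -16512 + 20357/8 = -111739/8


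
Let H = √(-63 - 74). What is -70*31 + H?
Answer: -2170 + I*√137 ≈ -2170.0 + 11.705*I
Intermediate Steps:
H = I*√137 (H = √(-137) = I*√137 ≈ 11.705*I)
-70*31 + H = -70*31 + I*√137 = -2170 + I*√137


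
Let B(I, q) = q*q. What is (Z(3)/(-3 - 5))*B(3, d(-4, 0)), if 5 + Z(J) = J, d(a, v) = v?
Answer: 0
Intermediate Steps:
Z(J) = -5 + J
B(I, q) = q**2
(Z(3)/(-3 - 5))*B(3, d(-4, 0)) = ((-5 + 3)/(-3 - 5))*0**2 = (-2/(-8))*0 = -1/8*(-2)*0 = (1/4)*0 = 0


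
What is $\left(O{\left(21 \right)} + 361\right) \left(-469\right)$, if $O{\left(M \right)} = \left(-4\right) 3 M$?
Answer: $-51121$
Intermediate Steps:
$O{\left(M \right)} = - 12 M$
$\left(O{\left(21 \right)} + 361\right) \left(-469\right) = \left(\left(-12\right) 21 + 361\right) \left(-469\right) = \left(-252 + 361\right) \left(-469\right) = 109 \left(-469\right) = -51121$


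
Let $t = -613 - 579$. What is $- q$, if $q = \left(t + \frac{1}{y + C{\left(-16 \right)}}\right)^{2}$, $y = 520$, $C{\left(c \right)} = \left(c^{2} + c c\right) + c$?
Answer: $- \frac{1466692967041}{1032256} \approx -1.4209 \cdot 10^{6}$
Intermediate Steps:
$C{\left(c \right)} = c + 2 c^{2}$ ($C{\left(c \right)} = \left(c^{2} + c^{2}\right) + c = 2 c^{2} + c = c + 2 c^{2}$)
$t = -1192$ ($t = -613 - 579 = -1192$)
$q = \frac{1466692967041}{1032256}$ ($q = \left(-1192 + \frac{1}{520 - 16 \left(1 + 2 \left(-16\right)\right)}\right)^{2} = \left(-1192 + \frac{1}{520 - 16 \left(1 - 32\right)}\right)^{2} = \left(-1192 + \frac{1}{520 - -496}\right)^{2} = \left(-1192 + \frac{1}{520 + 496}\right)^{2} = \left(-1192 + \frac{1}{1016}\right)^{2} = \left(- \frac{1211071}{1016}\right)^{2} = \frac{1466692967041}{1032256} \approx 1.4209 \cdot 10^{6}$)
$- q = \left(-1\right) \frac{1466692967041}{1032256} = - \frac{1466692967041}{1032256}$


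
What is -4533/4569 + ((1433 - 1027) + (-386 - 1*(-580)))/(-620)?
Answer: -92531/47213 ≈ -1.9599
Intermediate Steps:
-4533/4569 + ((1433 - 1027) + (-386 - 1*(-580)))/(-620) = -4533*1/4569 + (406 + (-386 + 580))*(-1/620) = -1511/1523 + (406 + 194)*(-1/620) = -1511/1523 + 600*(-1/620) = -1511/1523 - 30/31 = -92531/47213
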